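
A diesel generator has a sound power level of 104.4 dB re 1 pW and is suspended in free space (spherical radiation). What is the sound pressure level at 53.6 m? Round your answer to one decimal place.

58.8 dB

The power spreads over a sphere of area 4π·r², so L_p = L_w − 10·log₁₀(4π·r²).
4π·r² = 3.61e+04 m², 10·log₁₀ of that is 45.575 dB.
L_p = 104.4 − 45.575 = 58.82 dB.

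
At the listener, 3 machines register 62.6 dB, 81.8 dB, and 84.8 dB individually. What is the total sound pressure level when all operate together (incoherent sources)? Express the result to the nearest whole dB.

For uncorrelated sources the intensities add, so convert each level to linear form, sum, and take 10·log₁₀ of the total.
Σ 10^(L/10) = 10^(62.6/10) + 10^(81.8/10) + 10^(84.8/10) = 4.552e+08.
L_total = 10·log₁₀(4.552e+08) = 86.58 dB.

87 dB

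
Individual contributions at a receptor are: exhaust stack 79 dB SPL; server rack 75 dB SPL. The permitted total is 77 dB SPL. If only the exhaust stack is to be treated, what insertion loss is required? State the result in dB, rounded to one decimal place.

Everything except the exhaust stack sums to 10^(75/10) = 3.162e+07 in linear terms, 75.00 dB SPL.
The limit corresponds to 10^(77/10) = 5.012e+07; subtracting the fixed part leaves 1.850e+07 for the exhaust stack, i.e. 72.67 dB SPL.
So the exhaust stack must be reduced from 79 to 72.67 dB SPL: IL = 6.33 dB.

6.3 dB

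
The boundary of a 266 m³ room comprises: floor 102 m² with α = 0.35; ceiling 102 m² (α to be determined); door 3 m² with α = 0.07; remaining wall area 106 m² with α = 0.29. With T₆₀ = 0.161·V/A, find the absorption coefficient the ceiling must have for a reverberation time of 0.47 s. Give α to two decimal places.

A = 0.161·V/T₆₀ = 0.161·266/0.47 = 91.12 m² sabins.
Absorption from the other surfaces = 102·0.35 + 3·0.07 + 106·0.29 = 66.65 m², so the ceiling must supply 24.47 m² over 102 m².
α = 24.47/102 = 0.240.

0.24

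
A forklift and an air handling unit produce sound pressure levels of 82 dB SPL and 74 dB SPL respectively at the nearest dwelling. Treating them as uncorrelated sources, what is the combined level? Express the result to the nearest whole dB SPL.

For uncorrelated sources the intensities add, so convert each level to linear form, sum, and take 10·log₁₀ of the total.
Σ 10^(L/10) = 10^(82/10) + 10^(74/10) = 1.836e+08.
L_total = 10·log₁₀(1.836e+08) = 82.64 dB SPL.

83 dB SPL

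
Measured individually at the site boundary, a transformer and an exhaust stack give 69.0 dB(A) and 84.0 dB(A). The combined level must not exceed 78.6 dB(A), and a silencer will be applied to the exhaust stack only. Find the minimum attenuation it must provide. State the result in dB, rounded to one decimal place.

5.9 dB

The untreated sources together contribute 10^(69.0/10) = 7.943e+06, i.e. 69.00 dB(A).
The limit corresponds to 10^(78.6/10) = 7.244e+07; subtracting the fixed part leaves 6.450e+07 for the exhaust stack, i.e. 78.10 dB(A).
So the exhaust stack must be reduced from 84.0 to 78.10 dB(A): IL = 5.90 dB.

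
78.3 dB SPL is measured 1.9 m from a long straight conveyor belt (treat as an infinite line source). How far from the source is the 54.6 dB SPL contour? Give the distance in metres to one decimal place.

Line-source spreading drops the level by 10·log₁₀(r₂/r₁); inverting, r₂/r₁ = 10^(ΔL/10).
r₂ = 1.9·10^((78.3−54.6)/10) = 1.9·10^(23.7/10) = 445.40 m.

445.4 m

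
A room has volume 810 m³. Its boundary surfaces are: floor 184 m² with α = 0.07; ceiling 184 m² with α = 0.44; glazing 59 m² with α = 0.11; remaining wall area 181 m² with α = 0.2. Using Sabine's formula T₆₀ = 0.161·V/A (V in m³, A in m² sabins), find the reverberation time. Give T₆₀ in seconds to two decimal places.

0.96 s

A = Σ Sᵢαᵢ = 184·0.07 + 184·0.44 + 59·0.11 + 181·0.2 = 136.53 m².
T₆₀ = 0.161·V/A = 0.161·810/136.53 = 0.955 s.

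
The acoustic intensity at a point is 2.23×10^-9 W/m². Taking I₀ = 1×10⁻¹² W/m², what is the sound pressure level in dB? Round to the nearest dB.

L = 10·log₁₀(I/I₀) = 10·log₁₀(2.23×10^-9/10⁻¹²) = 10·log₁₀(2.23×10^3).
L = 10·(0.3483 + 3) = 33.48 dB.

33 dB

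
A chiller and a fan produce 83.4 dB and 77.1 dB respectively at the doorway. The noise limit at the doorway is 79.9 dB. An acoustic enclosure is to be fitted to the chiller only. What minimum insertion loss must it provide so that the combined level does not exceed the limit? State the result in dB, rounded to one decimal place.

6.7 dB

Fixed contribution from the other source: Σ 10^(L/10) = 10^(77.1/10) = 5.129e+07 (77.10 dB).
To meet 79.9 dB overall, the treated chiller may contribute at most 10^(79.9/10) − 5.129e+07 = 4.644e+07, i.e. 76.67 dB.
So the chiller must be reduced from 83.4 to 76.67 dB: IL = 6.73 dB.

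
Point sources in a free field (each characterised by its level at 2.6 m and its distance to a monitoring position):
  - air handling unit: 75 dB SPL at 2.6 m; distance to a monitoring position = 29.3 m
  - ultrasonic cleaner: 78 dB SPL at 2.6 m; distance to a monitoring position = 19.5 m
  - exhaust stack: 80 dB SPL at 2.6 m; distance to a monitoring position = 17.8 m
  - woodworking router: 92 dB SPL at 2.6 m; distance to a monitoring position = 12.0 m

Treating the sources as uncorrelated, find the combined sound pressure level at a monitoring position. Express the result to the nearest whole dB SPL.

First find each source's level at the receiver (point-source: −20·log₁₀(r/r_ref)), then combine on an intensity basis.
air handling unit: 75 − 20·log₁₀(29.3/2.6) = 75 − 21.04 = 53.96 dB SPL.
ultrasonic cleaner: 78 − 20·log₁₀(19.5/2.6) = 78 − 17.50 = 60.50 dB SPL.
exhaust stack: 80 − 20·log₁₀(17.8/2.6) = 80 − 16.71 = 63.29 dB SPL.
woodworking router: 92 − 20·log₁₀(12.0/2.6) = 92 − 13.28 = 78.72 dB SPL.
Σ 10^(L/10) = 7.791e+07 → L_total = 10·log₁₀(7.791e+07) = 78.92 dB SPL.

79 dB SPL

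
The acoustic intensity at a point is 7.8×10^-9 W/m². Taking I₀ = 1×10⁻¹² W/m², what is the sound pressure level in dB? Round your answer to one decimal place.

38.9 dB

L = 10·log₁₀(I/I₀) = 10·log₁₀(7.8×10^-9/10⁻¹²) = 10·log₁₀(7.8×10^3).
L = 10·(0.8921 + 3) = 38.92 dB.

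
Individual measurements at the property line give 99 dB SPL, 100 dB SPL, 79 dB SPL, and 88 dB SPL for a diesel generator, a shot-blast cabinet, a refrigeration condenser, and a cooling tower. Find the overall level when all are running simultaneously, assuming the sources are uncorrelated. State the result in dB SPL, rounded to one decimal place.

102.7 dB SPL

Incoherent sources combine by intensity addition: L_total = 10·log₁₀(Σ 10^(L_i/10)).
Σ 10^(L/10) = 10^(99/10) + 10^(100/10) + 10^(79/10) + 10^(88/10) = 1.865e+10.
L_total = 10·log₁₀(1.865e+10) = 102.71 dB SPL.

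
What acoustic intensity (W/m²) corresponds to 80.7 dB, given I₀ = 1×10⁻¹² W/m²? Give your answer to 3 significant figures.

I/I₀ = 10^(80.7/10) = 1.175e+08, so I = 1.175e+08 × 10⁻¹² W/m².

0.000117 W/m²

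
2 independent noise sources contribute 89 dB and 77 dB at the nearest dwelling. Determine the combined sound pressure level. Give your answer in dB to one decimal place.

89.3 dB

Incoherent sources combine by intensity addition: L_total = 10·log₁₀(Σ 10^(L_i/10)).
Σ 10^(L/10) = 10^(89/10) + 10^(77/10) = 8.444e+08.
L_total = 10·log₁₀(8.444e+08) = 89.27 dB.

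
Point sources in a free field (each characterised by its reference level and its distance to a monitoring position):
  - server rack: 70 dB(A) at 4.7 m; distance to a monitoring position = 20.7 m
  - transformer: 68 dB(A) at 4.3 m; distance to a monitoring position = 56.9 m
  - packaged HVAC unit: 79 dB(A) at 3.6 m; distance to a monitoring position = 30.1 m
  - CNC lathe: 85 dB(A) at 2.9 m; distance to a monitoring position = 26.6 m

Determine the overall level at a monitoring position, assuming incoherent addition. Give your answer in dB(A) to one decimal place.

Propagate each source to the receiver with L = L_ref − 20·log₁₀(r/r_ref), then add intensities.
server rack: 70 − 20·log₁₀(20.7/4.7) = 70 − 12.88 = 57.12 dB(A).
transformer: 68 − 20·log₁₀(56.9/4.3) = 68 − 22.43 = 45.57 dB(A).
packaged HVAC unit: 79 − 20·log₁₀(30.1/3.6) = 79 − 18.45 = 60.55 dB(A).
CNC lathe: 85 − 20·log₁₀(26.6/2.9) = 85 − 19.25 = 65.75 dB(A).
Σ 10^(L/10) = 5.446e+06 → L_total = 10·log₁₀(5.446e+06) = 67.36 dB(A).

67.4 dB(A)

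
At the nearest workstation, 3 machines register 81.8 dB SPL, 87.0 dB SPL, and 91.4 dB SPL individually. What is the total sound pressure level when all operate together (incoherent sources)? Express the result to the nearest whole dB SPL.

For uncorrelated sources the intensities add, so convert each level to linear form, sum, and take 10·log₁₀ of the total.
Σ 10^(L/10) = 10^(81.8/10) + 10^(87.0/10) + 10^(91.4/10) = 2.033e+09.
L_total = 10·log₁₀(2.033e+09) = 93.08 dB SPL.

93 dB SPL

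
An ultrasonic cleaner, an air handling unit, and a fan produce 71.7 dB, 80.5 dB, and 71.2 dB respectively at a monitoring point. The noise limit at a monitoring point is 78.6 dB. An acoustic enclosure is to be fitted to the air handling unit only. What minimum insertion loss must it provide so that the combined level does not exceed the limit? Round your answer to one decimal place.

4.0 dB

Fixed contribution from the other sources: Σ 10^(L/10) = 10^(71.7/10) + 10^(71.2/10) = 2.797e+07 (74.47 dB).
The limit corresponds to 10^(78.6/10) = 7.244e+07; subtracting the fixed part leaves 4.447e+07 for the air handling unit, i.e. 76.48 dB.
Required insertion loss = 80.5 − 76.48 = 4.02 dB.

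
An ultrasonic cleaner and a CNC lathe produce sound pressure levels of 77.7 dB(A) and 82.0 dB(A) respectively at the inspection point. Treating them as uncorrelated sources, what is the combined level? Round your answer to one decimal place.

83.4 dB(A)

For uncorrelated sources the intensities add, so convert each level to linear form, sum, and take 10·log₁₀ of the total.
Σ 10^(L/10) = 10^(77.7/10) + 10^(82.0/10) = 2.174e+08.
L_total = 10·log₁₀(2.174e+08) = 83.37 dB(A).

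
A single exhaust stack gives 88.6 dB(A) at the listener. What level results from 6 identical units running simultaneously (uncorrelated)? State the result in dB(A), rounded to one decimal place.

N identical incoherent sources raise the level by 10·log₁₀ N.
L_total = 88.6 + 10·log₁₀(6) = 88.6 + 7.782 = 96.38 dB(A).

96.4 dB(A)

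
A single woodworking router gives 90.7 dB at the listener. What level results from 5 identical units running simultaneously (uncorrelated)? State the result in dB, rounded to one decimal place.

97.7 dB

With 5 equal, uncorrelated contributions the intensity is 5× that of one unit, giving a rise of 10·log₁₀ 5.
L_total = 90.7 + 10·log₁₀(5) = 90.7 + 6.990 = 97.69 dB.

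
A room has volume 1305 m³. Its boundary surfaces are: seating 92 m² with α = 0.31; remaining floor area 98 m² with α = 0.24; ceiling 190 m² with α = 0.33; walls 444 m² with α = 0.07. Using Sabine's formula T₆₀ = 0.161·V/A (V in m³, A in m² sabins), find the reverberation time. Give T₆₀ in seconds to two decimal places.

1.44 s

Total absorption A = 92·0.31 + 98·0.24 + 190·0.33 + 444·0.07 = 145.82 m² sabins.
T₆₀ = 0.161·V/A = 0.161·1305/145.82 = 1.441 s.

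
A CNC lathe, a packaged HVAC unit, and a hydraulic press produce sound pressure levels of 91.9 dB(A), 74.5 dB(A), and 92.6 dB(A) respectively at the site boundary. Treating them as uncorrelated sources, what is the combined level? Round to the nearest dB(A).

Incoherent sources combine by intensity addition: L_total = 10·log₁₀(Σ 10^(L_i/10)).
Σ 10^(L/10) = 10^(91.9/10) + 10^(74.5/10) + 10^(92.6/10) = 3.397e+09.
L_total = 10·log₁₀(3.397e+09) = 95.31 dB(A).

95 dB(A)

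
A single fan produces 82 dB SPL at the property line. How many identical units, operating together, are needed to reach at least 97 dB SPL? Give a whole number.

The shortfall is 97 − 82 = 15.0 dB, and N units add 10·log₁₀ N, so need 10·log₁₀ N ≥ 15.0.
N ≥ 10^(15.0/10) = 31.623, so N = 32.

32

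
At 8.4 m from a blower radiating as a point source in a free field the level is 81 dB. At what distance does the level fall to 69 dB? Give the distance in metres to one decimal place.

For a point source L₁ − L₂ = 20·log₁₀(r₂/r₁), so r₂ = r₁·10^((L₁−L₂)/20).
r₂ = 8.4·10^((81−69)/20) = 8.4·10^(12.0/20) = 33.44 m.

33.4 m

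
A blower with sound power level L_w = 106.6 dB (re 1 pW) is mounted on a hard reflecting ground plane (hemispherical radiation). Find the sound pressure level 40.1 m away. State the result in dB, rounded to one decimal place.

66.6 dB

The power spreads over a hemisphere of area 2π·r², so L_p = L_w − 10·log₁₀(2π·r²).
2π·r² = 1.01e+04 m², 10·log₁₀ of that is 40.045 dB.
L_p = 106.6 − 40.045 = 66.56 dB.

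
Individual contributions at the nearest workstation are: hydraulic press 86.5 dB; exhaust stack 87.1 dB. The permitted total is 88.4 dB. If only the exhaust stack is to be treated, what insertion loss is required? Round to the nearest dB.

The untreated sources together contribute 10^(86.5/10) = 4.467e+08, i.e. 86.50 dB.
To meet 88.4 dB overall, the treated exhaust stack may contribute at most 10^(88.4/10) − 4.467e+08 = 2.451e+08, i.e. 83.89 dB.
So the exhaust stack must be reduced from 87.1 to 83.89 dB: IL = 3.21 dB.

3 dB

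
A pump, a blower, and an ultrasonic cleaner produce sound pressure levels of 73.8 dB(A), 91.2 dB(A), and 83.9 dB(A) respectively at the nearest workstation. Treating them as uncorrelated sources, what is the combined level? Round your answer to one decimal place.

92.0 dB(A)

For uncorrelated sources the intensities add, so convert each level to linear form, sum, and take 10·log₁₀ of the total.
Σ 10^(L/10) = 10^(73.8/10) + 10^(91.2/10) + 10^(83.9/10) = 1.588e+09.
L_total = 10·log₁₀(1.588e+09) = 92.01 dB(A).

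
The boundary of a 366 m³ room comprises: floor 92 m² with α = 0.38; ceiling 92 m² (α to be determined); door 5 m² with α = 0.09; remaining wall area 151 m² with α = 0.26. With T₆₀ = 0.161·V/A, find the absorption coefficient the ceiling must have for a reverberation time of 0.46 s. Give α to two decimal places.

0.58

From T₆₀ = 0.161·V/A, the target T₆₀ = 0.46 s needs A = 0.161·366/0.46 = 128.10 m².
Absorption from the other surfaces = 92·0.38 + 5·0.09 + 151·0.26 = 74.67 m², so the ceiling must supply 53.43 m² over 92 m².
α = 53.43/92 = 0.581.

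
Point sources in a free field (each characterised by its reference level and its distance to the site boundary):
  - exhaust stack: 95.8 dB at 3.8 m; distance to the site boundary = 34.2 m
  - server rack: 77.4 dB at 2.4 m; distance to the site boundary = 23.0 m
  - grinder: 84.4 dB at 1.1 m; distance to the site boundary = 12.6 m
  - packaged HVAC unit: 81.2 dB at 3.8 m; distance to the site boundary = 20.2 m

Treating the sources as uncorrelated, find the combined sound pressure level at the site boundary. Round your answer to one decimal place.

77.3 dB

Apply inverse-square spreading to bring every level to the receiver, then sum 10^(L/10).
exhaust stack: 95.8 − 20·log₁₀(34.2/3.8) = 95.8 − 19.08 = 76.72 dB.
server rack: 77.4 − 20·log₁₀(23.0/2.4) = 77.4 − 19.63 = 57.77 dB.
grinder: 84.4 − 20·log₁₀(12.6/1.1) = 84.4 − 21.18 = 63.22 dB.
packaged HVAC unit: 81.2 − 20·log₁₀(20.2/3.8) = 81.2 − 14.51 = 66.69 dB.
Σ 10^(L/10) = 5.430e+07 → L_total = 10·log₁₀(5.430e+07) = 77.35 dB.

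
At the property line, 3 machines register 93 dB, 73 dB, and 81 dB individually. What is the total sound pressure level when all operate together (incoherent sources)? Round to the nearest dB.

Incoherent sources combine by intensity addition: L_total = 10·log₁₀(Σ 10^(L_i/10)).
Σ 10^(L/10) = 10^(93/10) + 10^(73/10) + 10^(81/10) = 2.141e+09.
L_total = 10·log₁₀(2.141e+09) = 93.31 dB.

93 dB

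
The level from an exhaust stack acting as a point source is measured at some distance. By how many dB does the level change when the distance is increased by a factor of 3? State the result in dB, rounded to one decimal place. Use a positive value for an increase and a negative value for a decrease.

A point source loses 6 dB per doubling of distance; generally ΔL = −20·log₁₀(r₂/r₁).
ΔL = −20·log₁₀(3) = -9.54 dB.

-9.5 dB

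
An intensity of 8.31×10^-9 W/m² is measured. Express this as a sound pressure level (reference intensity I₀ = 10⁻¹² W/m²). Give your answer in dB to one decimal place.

L = 10·log₁₀(I/I₀) = 10·log₁₀(8.31×10^-9/10⁻¹²) = 10·log₁₀(8.31×10^3).
L = 10·(0.9196 + 3) = 39.20 dB.

39.2 dB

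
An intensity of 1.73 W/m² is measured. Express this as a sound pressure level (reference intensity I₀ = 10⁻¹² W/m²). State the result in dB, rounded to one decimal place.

122.4 dB

L = 10·log₁₀(I/I₀) = 10·log₁₀(1.73/10⁻¹²) = 10·log₁₀(1.73×10^12).
L = 10·(0.2380 + 12) = 122.38 dB.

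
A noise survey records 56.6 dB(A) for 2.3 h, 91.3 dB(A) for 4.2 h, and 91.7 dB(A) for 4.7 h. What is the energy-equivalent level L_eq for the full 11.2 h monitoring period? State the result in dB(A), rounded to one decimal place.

90.5 dB(A)

The energy average is taken in the linear domain: L_eq = 10·log₁₀[(Σ tᵢ·10^(Lᵢ/10))/T], T = 11.2 h.
Σ tᵢ·10^(Lᵢ/10) = 2.3·10^(56.6/10) + 4.2·10^(91.3/10) + 4.7·10^(91.7/10) = 1.262e+10.
L_eq = 10·log₁₀(1.262e+10/11.2) = 90.52 dB(A).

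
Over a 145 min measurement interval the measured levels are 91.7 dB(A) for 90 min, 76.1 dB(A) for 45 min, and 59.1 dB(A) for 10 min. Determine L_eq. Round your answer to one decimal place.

89.7 dB(A)

L_eq = 10·log₁₀[(1/T)·Σ tᵢ·10^(Lᵢ/10)] with T = 145 min.
Σ tᵢ·10^(Lᵢ/10) = 90·10^(91.7/10) + 45·10^(76.1/10) + 10·10^(59.1/10) = 1.350e+11.
L_eq = 10·log₁₀(1.350e+11/145) = 89.69 dB(A).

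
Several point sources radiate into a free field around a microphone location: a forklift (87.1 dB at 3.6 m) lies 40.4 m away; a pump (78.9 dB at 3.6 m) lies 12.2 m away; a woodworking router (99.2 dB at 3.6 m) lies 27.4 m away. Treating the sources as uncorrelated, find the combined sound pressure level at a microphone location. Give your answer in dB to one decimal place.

First find each source's level at the receiver (point-source: −20·log₁₀(r/r_ref)), then combine on an intensity basis.
forklift: 87.1 − 20·log₁₀(40.4/3.6) = 87.1 − 21.00 = 66.10 dB.
pump: 78.9 − 20·log₁₀(12.2/3.6) = 78.9 − 10.60 = 68.30 dB.
woodworking router: 99.2 − 20·log₁₀(27.4/3.6) = 99.2 − 17.63 = 81.57 dB.
Σ 10^(L/10) = 1.544e+08 → L_total = 10·log₁₀(1.544e+08) = 81.89 dB.

81.9 dB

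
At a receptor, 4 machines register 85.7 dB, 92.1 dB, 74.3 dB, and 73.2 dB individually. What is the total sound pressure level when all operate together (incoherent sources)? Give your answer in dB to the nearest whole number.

93 dB

For uncorrelated sources the intensities add, so convert each level to linear form, sum, and take 10·log₁₀ of the total.
Σ 10^(L/10) = 10^(85.7/10) + 10^(92.1/10) + 10^(74.3/10) + 10^(73.2/10) = 2.041e+09.
L_total = 10·log₁₀(2.041e+09) = 93.10 dB.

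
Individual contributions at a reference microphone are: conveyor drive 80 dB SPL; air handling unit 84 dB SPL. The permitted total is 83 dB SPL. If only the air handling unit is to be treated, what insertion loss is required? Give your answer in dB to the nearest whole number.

Everything except the air handling unit sums to 10^(80/10) = 1.000e+08 in linear terms, 80.00 dB SPL.
To meet 83 dB SPL overall, the treated air handling unit may contribute at most 10^(83/10) − 1.000e+08 = 9.953e+07, i.e. 79.98 dB SPL.
Required insertion loss = 84 − 79.98 = 4.02 dB.

4 dB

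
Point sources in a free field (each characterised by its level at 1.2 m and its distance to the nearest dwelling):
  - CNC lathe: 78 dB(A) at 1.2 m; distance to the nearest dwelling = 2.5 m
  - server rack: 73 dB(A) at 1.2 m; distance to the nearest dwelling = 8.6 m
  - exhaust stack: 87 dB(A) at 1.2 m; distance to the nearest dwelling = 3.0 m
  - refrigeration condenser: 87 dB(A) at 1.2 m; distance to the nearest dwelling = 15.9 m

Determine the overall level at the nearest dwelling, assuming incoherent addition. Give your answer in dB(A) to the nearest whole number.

80 dB(A)

Propagate each source to the receiver with L = L_ref − 20·log₁₀(r/r_ref), then add intensities.
CNC lathe: 78 − 20·log₁₀(2.5/1.2) = 78 − 6.38 = 71.62 dB(A).
server rack: 73 − 20·log₁₀(8.6/1.2) = 73 − 17.11 = 55.89 dB(A).
exhaust stack: 87 − 20·log₁₀(3.0/1.2) = 87 − 7.96 = 79.04 dB(A).
refrigeration condenser: 87 − 20·log₁₀(15.9/1.2) = 87 − 22.44 = 64.56 dB(A).
Σ 10^(L/10) = 9.797e+07 → L_total = 10·log₁₀(9.797e+07) = 79.91 dB(A).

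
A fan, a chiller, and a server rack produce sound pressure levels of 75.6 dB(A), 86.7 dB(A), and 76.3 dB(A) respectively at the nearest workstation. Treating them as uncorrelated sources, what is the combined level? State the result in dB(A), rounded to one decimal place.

87.4 dB(A)

Incoherent sources combine by intensity addition: L_total = 10·log₁₀(Σ 10^(L_i/10)).
Σ 10^(L/10) = 10^(75.6/10) + 10^(86.7/10) + 10^(76.3/10) = 5.467e+08.
L_total = 10·log₁₀(5.467e+08) = 87.38 dB(A).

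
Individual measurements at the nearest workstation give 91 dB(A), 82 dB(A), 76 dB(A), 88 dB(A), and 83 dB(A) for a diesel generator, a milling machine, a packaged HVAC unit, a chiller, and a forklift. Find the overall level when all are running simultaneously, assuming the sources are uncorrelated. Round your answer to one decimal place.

93.6 dB(A)

Incoherent sources combine by intensity addition: L_total = 10·log₁₀(Σ 10^(L_i/10)).
Σ 10^(L/10) = 10^(91/10) + 10^(82/10) + 10^(76/10) + 10^(88/10) + 10^(83/10) = 2.288e+09.
L_total = 10·log₁₀(2.288e+09) = 93.59 dB(A).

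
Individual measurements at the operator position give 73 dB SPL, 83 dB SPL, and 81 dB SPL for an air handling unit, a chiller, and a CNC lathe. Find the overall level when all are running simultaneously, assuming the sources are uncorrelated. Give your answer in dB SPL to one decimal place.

For uncorrelated sources the intensities add, so convert each level to linear form, sum, and take 10·log₁₀ of the total.
Σ 10^(L/10) = 10^(73/10) + 10^(83/10) + 10^(81/10) = 3.454e+08.
L_total = 10·log₁₀(3.454e+08) = 85.38 dB SPL.

85.4 dB SPL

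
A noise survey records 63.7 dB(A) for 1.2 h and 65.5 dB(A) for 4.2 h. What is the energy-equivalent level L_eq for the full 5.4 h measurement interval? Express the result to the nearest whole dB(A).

The energy average is taken in the linear domain: L_eq = 10·log₁₀[(Σ tᵢ·10^(Lᵢ/10))/T], T = 5.4 h.
Σ tᵢ·10^(Lᵢ/10) = 1.2·10^(63.7/10) + 4.2·10^(65.5/10) = 1.772e+07.
L_eq = 10·log₁₀(1.772e+07/5.4) = 65.16 dB(A).

65 dB(A)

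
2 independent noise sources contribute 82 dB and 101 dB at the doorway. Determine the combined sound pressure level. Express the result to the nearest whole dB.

For uncorrelated sources the intensities add, so convert each level to linear form, sum, and take 10·log₁₀ of the total.
Σ 10^(L/10) = 10^(82/10) + 10^(101/10) = 1.275e+10.
L_total = 10·log₁₀(1.275e+10) = 101.05 dB.

101 dB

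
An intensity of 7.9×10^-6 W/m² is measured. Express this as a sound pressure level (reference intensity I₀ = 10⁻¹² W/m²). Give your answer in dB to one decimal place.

69.0 dB

I/I₀ = 7.9×10^-6/10⁻¹² = 7.9×10^6, and L = 10·log₁₀(I/I₀).
L = 10·(0.8976 + 6) = 68.98 dB.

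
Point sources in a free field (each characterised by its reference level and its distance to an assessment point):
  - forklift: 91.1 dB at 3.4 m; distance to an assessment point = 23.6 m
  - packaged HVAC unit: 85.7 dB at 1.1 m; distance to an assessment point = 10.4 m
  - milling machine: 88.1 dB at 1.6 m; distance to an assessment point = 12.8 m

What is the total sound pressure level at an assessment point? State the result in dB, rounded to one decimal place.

76.1 dB

Apply inverse-square spreading to bring every level to the receiver, then sum 10^(L/10).
forklift: 91.1 − 20·log₁₀(23.6/3.4) = 91.1 − 16.83 = 74.27 dB.
packaged HVAC unit: 85.7 − 20·log₁₀(10.4/1.1) = 85.7 − 19.51 = 66.19 dB.
milling machine: 88.1 − 20·log₁₀(12.8/1.6) = 88.1 − 18.06 = 70.04 dB.
Σ 10^(L/10) = 4.098e+07 → L_total = 10·log₁₀(4.098e+07) = 76.13 dB.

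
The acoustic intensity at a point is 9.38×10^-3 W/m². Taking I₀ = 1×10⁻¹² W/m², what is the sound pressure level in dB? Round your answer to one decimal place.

99.7 dB

L = 10·log₁₀(I/I₀) = 10·log₁₀(9.38×10^-3/10⁻¹²) = 10·log₁₀(9.38×10^9).
L = 10·(0.9722 + 9) = 99.72 dB.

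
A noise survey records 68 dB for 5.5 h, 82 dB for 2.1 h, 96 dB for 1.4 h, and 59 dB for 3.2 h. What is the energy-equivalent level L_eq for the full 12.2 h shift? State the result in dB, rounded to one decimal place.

86.9 dB

The energy average is taken in the linear domain: L_eq = 10·log₁₀[(Σ tᵢ·10^(Lᵢ/10))/T], T = 12.2 h.
Σ tᵢ·10^(Lᵢ/10) = 5.5·10^(68/10) + 2.1·10^(82/10) + 1.4·10^(96/10) + 3.2·10^(59/10) = 5.944e+09.
L_eq = 10·log₁₀(5.944e+09/12.2) = 86.88 dB.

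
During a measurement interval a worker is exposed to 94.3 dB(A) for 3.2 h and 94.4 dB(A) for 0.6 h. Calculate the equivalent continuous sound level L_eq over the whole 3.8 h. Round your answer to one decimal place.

L_eq = 10·log₁₀[(1/T)·Σ tᵢ·10^(Lᵢ/10)] with T = 3.8 h.
Σ tᵢ·10^(Lᵢ/10) = 3.2·10^(94.3/10) + 0.6·10^(94.4/10) = 1.027e+10.
L_eq = 10·log₁₀(1.027e+10/3.8) = 94.32 dB(A).

94.3 dB(A)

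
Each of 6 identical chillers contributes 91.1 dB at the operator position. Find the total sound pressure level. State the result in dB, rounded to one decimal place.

N identical incoherent sources raise the level by 10·log₁₀ N.
L_total = 91.1 + 10·log₁₀(6) = 91.1 + 7.782 = 98.88 dB.

98.9 dB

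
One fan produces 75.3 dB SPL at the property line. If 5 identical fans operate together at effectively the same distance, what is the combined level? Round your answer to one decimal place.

N identical incoherent sources raise the level by 10·log₁₀ N.
L_total = 75.3 + 10·log₁₀(5) = 75.3 + 6.990 = 82.29 dB SPL.

82.3 dB SPL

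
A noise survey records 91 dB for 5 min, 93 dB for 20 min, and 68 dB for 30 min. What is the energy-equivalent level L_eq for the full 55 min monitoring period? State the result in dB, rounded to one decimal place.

89.3 dB

The energy average is taken in the linear domain: L_eq = 10·log₁₀[(Σ tᵢ·10^(Lᵢ/10))/T], T = 55 min.
Σ tᵢ·10^(Lᵢ/10) = 5·10^(91/10) + 20·10^(93/10) + 30·10^(68/10) = 4.639e+10.
L_eq = 10·log₁₀(4.639e+10/55) = 89.26 dB.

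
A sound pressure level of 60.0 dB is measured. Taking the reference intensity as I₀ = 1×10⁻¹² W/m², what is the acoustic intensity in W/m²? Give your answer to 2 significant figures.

I = I₀·10^(L/10) = 10⁻¹² × 10^(60.0/10) = 10^(-6.000).

1.0e-06 W/m²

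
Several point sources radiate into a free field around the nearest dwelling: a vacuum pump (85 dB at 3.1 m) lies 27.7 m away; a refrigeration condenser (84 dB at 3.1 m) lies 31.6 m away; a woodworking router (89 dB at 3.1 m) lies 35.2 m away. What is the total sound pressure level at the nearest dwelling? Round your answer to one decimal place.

71.0 dB

Propagate each source to the receiver with L = L_ref − 20·log₁₀(r/r_ref), then add intensities.
vacuum pump: 85 − 20·log₁₀(27.7/3.1) = 85 − 19.02 = 65.98 dB.
refrigeration condenser: 84 − 20·log₁₀(31.6/3.1) = 84 − 20.17 = 63.83 dB.
woodworking router: 89 − 20·log₁₀(35.2/3.1) = 89 − 21.10 = 67.90 dB.
Σ 10^(L/10) = 1.254e+07 → L_total = 10·log₁₀(1.254e+07) = 70.98 dB.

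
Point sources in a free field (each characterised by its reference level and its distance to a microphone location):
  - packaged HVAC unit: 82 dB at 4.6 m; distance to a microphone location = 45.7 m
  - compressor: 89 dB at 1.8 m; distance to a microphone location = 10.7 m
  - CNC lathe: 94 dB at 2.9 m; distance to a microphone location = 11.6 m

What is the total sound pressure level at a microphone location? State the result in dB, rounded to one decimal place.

First find each source's level at the receiver (point-source: −20·log₁₀(r/r_ref)), then combine on an intensity basis.
packaged HVAC unit: 82 − 20·log₁₀(45.7/4.6) = 82 − 19.94 = 62.06 dB.
compressor: 89 − 20·log₁₀(10.7/1.8) = 89 − 15.48 = 73.52 dB.
CNC lathe: 94 − 20·log₁₀(11.6/2.9) = 94 − 12.04 = 81.96 dB.
Σ 10^(L/10) = 1.811e+08 → L_total = 10·log₁₀(1.811e+08) = 82.58 dB.

82.6 dB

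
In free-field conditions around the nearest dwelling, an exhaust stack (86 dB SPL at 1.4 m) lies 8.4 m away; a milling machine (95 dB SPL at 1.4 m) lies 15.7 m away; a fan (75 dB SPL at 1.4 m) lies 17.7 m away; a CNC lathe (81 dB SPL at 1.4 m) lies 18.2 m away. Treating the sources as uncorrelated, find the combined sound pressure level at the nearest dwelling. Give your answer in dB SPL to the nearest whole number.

First find each source's level at the receiver (point-source: −20·log₁₀(r/r_ref)), then combine on an intensity basis.
exhaust stack: 86 − 20·log₁₀(8.4/1.4) = 86 − 15.56 = 70.44 dB SPL.
milling machine: 95 − 20·log₁₀(15.7/1.4) = 95 − 21.00 = 74.00 dB SPL.
fan: 75 − 20·log₁₀(17.7/1.4) = 75 − 22.04 = 52.96 dB SPL.
CNC lathe: 81 − 20·log₁₀(18.2/1.4) = 81 − 22.28 = 58.72 dB SPL.
Σ 10^(L/10) = 3.715e+07 → L_total = 10·log₁₀(3.715e+07) = 75.70 dB SPL.

76 dB SPL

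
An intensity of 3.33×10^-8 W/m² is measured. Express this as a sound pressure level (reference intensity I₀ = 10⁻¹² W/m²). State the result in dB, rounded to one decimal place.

45.2 dB

Dividing by I₀ shifts the exponent by 12: I/I₀ = 3.33×10^4.
L = 10·(0.5224 + 4) = 45.22 dB.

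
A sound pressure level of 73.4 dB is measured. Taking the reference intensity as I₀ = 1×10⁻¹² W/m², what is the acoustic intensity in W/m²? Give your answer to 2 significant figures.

I = I₀·10^(L/10) = 10⁻¹² × 10^(73.4/10) = 10^(-4.660).

2.2e-05 W/m²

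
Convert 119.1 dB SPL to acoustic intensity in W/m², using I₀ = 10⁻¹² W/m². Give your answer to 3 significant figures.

0.813 W/m²

I = I₀·10^(L/10) = 10⁻¹² × 10^(119.1/10) = 10^(-0.090).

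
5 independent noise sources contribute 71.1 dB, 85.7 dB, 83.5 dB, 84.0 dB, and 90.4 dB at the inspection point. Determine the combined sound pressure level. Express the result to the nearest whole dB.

For uncorrelated sources the intensities add, so convert each level to linear form, sum, and take 10·log₁₀ of the total.
Σ 10^(L/10) = 10^(71.1/10) + 10^(85.7/10) + 10^(83.5/10) + 10^(84.0/10) + 10^(90.4/10) = 1.956e+09.
L_total = 10·log₁₀(1.956e+09) = 92.91 dB.

93 dB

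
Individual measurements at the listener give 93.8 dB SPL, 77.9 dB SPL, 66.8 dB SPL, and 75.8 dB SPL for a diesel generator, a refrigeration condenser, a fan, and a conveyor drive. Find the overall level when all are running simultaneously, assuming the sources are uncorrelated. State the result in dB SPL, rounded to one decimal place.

94.0 dB SPL

For uncorrelated sources the intensities add, so convert each level to linear form, sum, and take 10·log₁₀ of the total.
Σ 10^(L/10) = 10^(93.8/10) + 10^(77.9/10) + 10^(66.8/10) + 10^(75.8/10) = 2.503e+09.
L_total = 10·log₁₀(2.503e+09) = 93.99 dB SPL.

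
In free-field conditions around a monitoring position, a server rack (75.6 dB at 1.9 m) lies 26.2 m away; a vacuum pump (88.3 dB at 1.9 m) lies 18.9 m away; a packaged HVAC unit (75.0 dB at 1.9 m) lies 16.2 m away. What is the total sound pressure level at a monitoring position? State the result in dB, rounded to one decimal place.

68.7 dB

Propagate each source to the receiver with L = L_ref − 20·log₁₀(r/r_ref), then add intensities.
server rack: 75.6 − 20·log₁₀(26.2/1.9) = 75.6 − 22.79 = 52.81 dB.
vacuum pump: 88.3 − 20·log₁₀(18.9/1.9) = 88.3 − 19.95 = 68.35 dB.
packaged HVAC unit: 75.0 − 20·log₁₀(16.2/1.9) = 75.0 − 18.62 = 56.38 dB.
Σ 10^(L/10) = 7.458e+06 → L_total = 10·log₁₀(7.458e+06) = 68.73 dB.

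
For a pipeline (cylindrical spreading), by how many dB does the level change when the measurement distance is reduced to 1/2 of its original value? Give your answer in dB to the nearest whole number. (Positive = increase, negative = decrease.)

+3 dB

A line source loses 3 dB per doubling of distance; generally ΔL = −10·log₁₀(r₂/r₁).
ΔL = −10·log₁₀(0.5) = +3.01 dB.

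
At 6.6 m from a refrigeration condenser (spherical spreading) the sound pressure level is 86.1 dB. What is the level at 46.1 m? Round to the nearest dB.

Spherical spreading from a point source gives a 20·log₁₀(r₂/r₁) drop.
L₂ = 86.1 − 20·log₁₀(46.1/6.6) = 86.1 − 16.883 = 69.22 dB.

69 dB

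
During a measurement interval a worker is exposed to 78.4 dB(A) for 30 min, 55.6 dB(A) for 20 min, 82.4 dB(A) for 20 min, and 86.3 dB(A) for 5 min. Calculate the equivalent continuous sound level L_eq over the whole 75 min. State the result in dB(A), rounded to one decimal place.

L_eq = 10·log₁₀[(1/T)·Σ tᵢ·10^(Lᵢ/10)] with T = 75 min.
Σ tᵢ·10^(Lᵢ/10) = 30·10^(78.4/10) + 20·10^(55.6/10) + 20·10^(82.4/10) + 5·10^(86.3/10) = 7.691e+09.
L_eq = 10·log₁₀(7.691e+09/75) = 80.11 dB(A).

80.1 dB(A)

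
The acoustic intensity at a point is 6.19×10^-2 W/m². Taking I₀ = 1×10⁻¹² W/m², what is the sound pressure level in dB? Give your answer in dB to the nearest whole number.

108 dB

L = 10·log₁₀(I/I₀) = 10·log₁₀(6.19×10^-2/10⁻¹²) = 10·log₁₀(6.19×10^10).
L = 10·(0.7917 + 10) = 107.92 dB.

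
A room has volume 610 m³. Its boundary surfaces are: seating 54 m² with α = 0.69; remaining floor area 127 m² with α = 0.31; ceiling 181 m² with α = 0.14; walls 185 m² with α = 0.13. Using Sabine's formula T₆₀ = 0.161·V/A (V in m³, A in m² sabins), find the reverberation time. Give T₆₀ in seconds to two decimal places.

0.78 s

Total absorption A = 54·0.69 + 127·0.31 + 181·0.14 + 185·0.13 = 126.02 m² sabins.
T₆₀ = 0.161·V/A = 0.161·610/126.02 = 0.779 s.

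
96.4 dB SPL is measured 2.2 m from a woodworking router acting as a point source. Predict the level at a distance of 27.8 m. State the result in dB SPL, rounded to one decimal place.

Point-source attenuation: ΔL = 20·log₁₀(r₂/r₁) = 20·log₁₀(27.8/2.2) = 22.032 dB.
L₂ = 96.4 − 20·log₁₀(27.8/2.2) = 96.4 − 22.032 = 74.37 dB SPL.

74.4 dB SPL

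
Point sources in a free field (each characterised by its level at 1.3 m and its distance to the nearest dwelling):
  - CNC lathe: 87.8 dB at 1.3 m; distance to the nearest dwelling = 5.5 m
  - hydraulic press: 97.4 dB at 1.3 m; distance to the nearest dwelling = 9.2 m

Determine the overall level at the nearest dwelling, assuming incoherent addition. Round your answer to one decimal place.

Propagate each source to the receiver with L = L_ref − 20·log₁₀(r/r_ref), then add intensities.
CNC lathe: 87.8 − 20·log₁₀(5.5/1.3) = 87.8 − 12.53 = 75.27 dB.
hydraulic press: 97.4 − 20·log₁₀(9.2/1.3) = 97.4 − 17.00 = 80.40 dB.
Σ 10^(L/10) = 1.434e+08 → L_total = 10·log₁₀(1.434e+08) = 81.57 dB.

81.6 dB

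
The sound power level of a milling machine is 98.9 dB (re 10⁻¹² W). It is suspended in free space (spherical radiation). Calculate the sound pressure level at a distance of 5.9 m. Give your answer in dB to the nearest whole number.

The power spreads over a sphere of area 4π·r², so L_p = L_w − 10·log₁₀(4π·r²).
4π·r² = 437.4 m², 10·log₁₀ of that is 26.409 dB.
L_p = 98.9 − 26.409 = 72.49 dB.

72 dB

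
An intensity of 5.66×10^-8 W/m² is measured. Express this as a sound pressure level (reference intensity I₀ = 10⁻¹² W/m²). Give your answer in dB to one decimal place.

L = 10·log₁₀(I/I₀) = 10·log₁₀(5.66×10^-8/10⁻¹²) = 10·log₁₀(5.66×10^4).
L = 10·(0.7528 + 4) = 47.53 dB.

47.5 dB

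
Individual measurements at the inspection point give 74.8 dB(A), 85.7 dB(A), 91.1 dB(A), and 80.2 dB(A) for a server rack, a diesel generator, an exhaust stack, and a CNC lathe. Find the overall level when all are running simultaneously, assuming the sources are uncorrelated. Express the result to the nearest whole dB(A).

93 dB(A)

For uncorrelated sources the intensities add, so convert each level to linear form, sum, and take 10·log₁₀ of the total.
Σ 10^(L/10) = 10^(74.8/10) + 10^(85.7/10) + 10^(91.1/10) + 10^(80.2/10) = 1.795e+09.
L_total = 10·log₁₀(1.795e+09) = 92.54 dB(A).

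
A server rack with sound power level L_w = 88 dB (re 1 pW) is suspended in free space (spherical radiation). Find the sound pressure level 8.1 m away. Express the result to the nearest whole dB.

59 dB

The power spreads over a sphere of area 4π·r², so L_p = L_w − 10·log₁₀(4π·r²).
4π·r² = 824.5 m², 10·log₁₀ of that is 29.162 dB.
L_p = 88 − 29.162 = 58.84 dB.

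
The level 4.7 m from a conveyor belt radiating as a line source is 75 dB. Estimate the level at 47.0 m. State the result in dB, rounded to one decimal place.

Line-source attenuation: ΔL = 10·log₁₀(r₂/r₁) = 10·log₁₀(47.0/4.7) = 10.000 dB.
L₂ = 75 − 10·log₁₀(47.0/4.7) = 75 − 10.000 = 65.00 dB.

65.0 dB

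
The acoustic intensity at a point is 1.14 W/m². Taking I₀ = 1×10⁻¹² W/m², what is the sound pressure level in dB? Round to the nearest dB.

I/I₀ = 1.14/10⁻¹² = 1.14×10^12, and L = 10·log₁₀(I/I₀).
L = 10·(0.0569 + 12) = 120.57 dB.

121 dB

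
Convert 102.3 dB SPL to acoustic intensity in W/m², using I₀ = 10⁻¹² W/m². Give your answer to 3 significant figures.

0.0170 W/m²

L = 10·log₁₀(I/I₀) ⇒ I = I₀·10^(L/10) = 10⁻¹² × 10^10.23.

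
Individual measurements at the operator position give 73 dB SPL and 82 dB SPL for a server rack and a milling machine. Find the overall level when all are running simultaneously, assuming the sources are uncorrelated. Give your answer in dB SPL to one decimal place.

Incoherent sources combine by intensity addition: L_total = 10·log₁₀(Σ 10^(L_i/10)).
Σ 10^(L/10) = 10^(73/10) + 10^(82/10) = 1.784e+08.
L_total = 10·log₁₀(1.784e+08) = 82.51 dB SPL.

82.5 dB SPL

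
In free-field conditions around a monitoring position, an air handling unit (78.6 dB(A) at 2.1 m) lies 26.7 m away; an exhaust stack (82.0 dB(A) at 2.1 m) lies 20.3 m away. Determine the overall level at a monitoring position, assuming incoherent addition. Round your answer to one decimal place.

63.3 dB(A)

First find each source's level at the receiver (point-source: −20·log₁₀(r/r_ref)), then combine on an intensity basis.
air handling unit: 78.6 − 20·log₁₀(26.7/2.1) = 78.6 − 22.09 = 56.51 dB(A).
exhaust stack: 82.0 − 20·log₁₀(20.3/2.1) = 82.0 − 19.71 = 62.29 dB(A).
Σ 10^(L/10) = 2.144e+06 → L_total = 10·log₁₀(2.144e+06) = 63.31 dB(A).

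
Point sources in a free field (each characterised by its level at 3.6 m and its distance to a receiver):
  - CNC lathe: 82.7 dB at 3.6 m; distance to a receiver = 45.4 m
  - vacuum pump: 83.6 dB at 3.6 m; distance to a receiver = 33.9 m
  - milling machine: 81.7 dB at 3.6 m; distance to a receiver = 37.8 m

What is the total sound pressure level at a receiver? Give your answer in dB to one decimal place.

67.1 dB

Apply inverse-square spreading to bring every level to the receiver, then sum 10^(L/10).
CNC lathe: 82.7 − 20·log₁₀(45.4/3.6) = 82.7 − 22.02 = 60.68 dB.
vacuum pump: 83.6 − 20·log₁₀(33.9/3.6) = 83.6 − 19.48 = 64.12 dB.
milling machine: 81.7 − 20·log₁₀(37.8/3.6) = 81.7 − 20.42 = 61.28 dB.
Σ 10^(L/10) = 5.096e+06 → L_total = 10·log₁₀(5.096e+06) = 67.07 dB.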